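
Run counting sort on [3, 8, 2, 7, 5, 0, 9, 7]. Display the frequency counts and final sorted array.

Count array: [1, 0, 1, 1, 0, 1, 0, 2, 1, 1]
(count[i] = number of elements equal to i)
Cumulative count: [1, 1, 2, 3, 3, 4, 4, 6, 7, 8]
Sorted: [0, 2, 3, 5, 7, 7, 8, 9]


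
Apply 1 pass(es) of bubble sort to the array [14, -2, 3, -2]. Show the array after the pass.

After pass 1: [-2, 3, -2, 14] (3 swaps)
Total swaps: 3


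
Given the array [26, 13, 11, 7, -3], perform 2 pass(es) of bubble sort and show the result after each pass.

After pass 1: [13, 11, 7, -3, 26] (4 swaps)
After pass 2: [11, 7, -3, 13, 26] (3 swaps)
Total swaps: 7


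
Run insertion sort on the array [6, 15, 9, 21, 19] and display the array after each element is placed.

First element 6 is already 'sorted'
Insert 15: shifted 0 elements -> [6, 15, 9, 21, 19]
Insert 9: shifted 1 elements -> [6, 9, 15, 21, 19]
Insert 21: shifted 0 elements -> [6, 9, 15, 21, 19]
Insert 19: shifted 1 elements -> [6, 9, 15, 19, 21]


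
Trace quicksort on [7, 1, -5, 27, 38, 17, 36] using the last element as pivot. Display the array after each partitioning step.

Partition 1: pivot=36 at index 5 -> [7, 1, -5, 27, 17, 36, 38]
Partition 2: pivot=17 at index 3 -> [7, 1, -5, 17, 27, 36, 38]
Partition 3: pivot=-5 at index 0 -> [-5, 1, 7, 17, 27, 36, 38]
Partition 4: pivot=7 at index 2 -> [-5, 1, 7, 17, 27, 36, 38]


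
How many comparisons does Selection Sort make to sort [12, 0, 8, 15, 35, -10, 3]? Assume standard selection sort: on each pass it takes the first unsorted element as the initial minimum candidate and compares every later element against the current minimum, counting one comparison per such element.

Pass 1: scan indices 1..6 for the minimum = 6 comparison(s); min is -10, place at index 0 -> [-10, 0, 8, 15, 35, 12, 3]
Pass 2: scan indices 2..6 for the minimum = 5 comparison(s); min is 0, place at index 1 -> [-10, 0, 8, 15, 35, 12, 3]
Pass 3: scan indices 3..6 for the minimum = 4 comparison(s); min is 3, place at index 2 -> [-10, 0, 3, 15, 35, 12, 8]
Pass 4: scan indices 4..6 for the minimum = 3 comparison(s); min is 8, place at index 3 -> [-10, 0, 3, 8, 35, 12, 15]
Pass 5: scan indices 5..6 for the minimum = 2 comparison(s); min is 12, place at index 4 -> [-10, 0, 3, 8, 12, 35, 15]
Pass 6: scan indices 6..6 for the minimum = 1 comparison(s); min is 15, place at index 5 -> [-10, 0, 3, 8, 12, 15, 35]
Selection sort always scans the whole unsorted suffix, so the count is (n-1) + (n-2) + ... + 1 = n(n-1)/2 = 7*6/2 = 21 regardless of the input order.
Total comparisons: 6 + 5 + 4 + 3 + 2 + 1 = 21


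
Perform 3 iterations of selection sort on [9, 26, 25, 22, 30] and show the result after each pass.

Pass 1: Select minimum 9 at index 0, swap -> [9, 26, 25, 22, 30]
Pass 2: Select minimum 22 at index 3, swap -> [9, 22, 25, 26, 30]
Pass 3: Select minimum 25 at index 2, swap -> [9, 22, 25, 26, 30]


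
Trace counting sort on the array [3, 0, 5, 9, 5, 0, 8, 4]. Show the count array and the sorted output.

Count array: [2, 0, 0, 1, 1, 2, 0, 0, 1, 1]
(count[i] = number of elements equal to i)
Cumulative count: [2, 2, 2, 3, 4, 6, 6, 6, 7, 8]
Sorted: [0, 0, 3, 4, 5, 5, 8, 9]


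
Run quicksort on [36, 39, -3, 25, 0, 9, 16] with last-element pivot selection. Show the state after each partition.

Partition 1: pivot=16 at index 3 -> [-3, 0, 9, 16, 39, 36, 25]
Partition 2: pivot=9 at index 2 -> [-3, 0, 9, 16, 39, 36, 25]
Partition 3: pivot=0 at index 1 -> [-3, 0, 9, 16, 39, 36, 25]
Partition 4: pivot=25 at index 4 -> [-3, 0, 9, 16, 25, 36, 39]
Partition 5: pivot=39 at index 6 -> [-3, 0, 9, 16, 25, 36, 39]


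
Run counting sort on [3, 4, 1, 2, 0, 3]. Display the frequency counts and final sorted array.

Count array: [1, 1, 1, 2, 1]
(count[i] = number of elements equal to i)
Cumulative count: [1, 2, 3, 5, 6]
Sorted: [0, 1, 2, 3, 3, 4]


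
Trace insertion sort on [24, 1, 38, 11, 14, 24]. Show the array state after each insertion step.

First element 24 is already 'sorted'
Insert 1: shifted 1 elements -> [1, 24, 38, 11, 14, 24]
Insert 38: shifted 0 elements -> [1, 24, 38, 11, 14, 24]
Insert 11: shifted 2 elements -> [1, 11, 24, 38, 14, 24]
Insert 14: shifted 2 elements -> [1, 11, 14, 24, 38, 24]
Insert 24: shifted 1 elements -> [1, 11, 14, 24, 24, 38]


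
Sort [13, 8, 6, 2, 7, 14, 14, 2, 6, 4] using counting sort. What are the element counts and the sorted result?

Count array: [0, 0, 2, 0, 1, 0, 2, 1, 1, 0, 0, 0, 0, 1, 2]
(count[i] = number of elements equal to i)
Cumulative count: [0, 0, 2, 2, 3, 3, 5, 6, 7, 7, 7, 7, 7, 8, 10]
Sorted: [2, 2, 4, 6, 6, 7, 8, 13, 14, 14]


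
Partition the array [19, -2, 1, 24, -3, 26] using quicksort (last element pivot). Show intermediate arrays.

Partition 1: pivot=26 at index 5 -> [19, -2, 1, 24, -3, 26]
Partition 2: pivot=-3 at index 0 -> [-3, -2, 1, 24, 19, 26]
Partition 3: pivot=19 at index 3 -> [-3, -2, 1, 19, 24, 26]
Partition 4: pivot=1 at index 2 -> [-3, -2, 1, 19, 24, 26]


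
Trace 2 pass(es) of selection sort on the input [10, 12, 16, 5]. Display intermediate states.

Pass 1: Select minimum 5 at index 3, swap -> [5, 12, 16, 10]
Pass 2: Select minimum 10 at index 3, swap -> [5, 10, 16, 12]


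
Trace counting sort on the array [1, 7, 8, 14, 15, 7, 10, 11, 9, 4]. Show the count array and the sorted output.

Count array: [0, 1, 0, 0, 1, 0, 0, 2, 1, 1, 1, 1, 0, 0, 1, 1]
(count[i] = number of elements equal to i)
Cumulative count: [0, 1, 1, 1, 2, 2, 2, 4, 5, 6, 7, 8, 8, 8, 9, 10]
Sorted: [1, 4, 7, 7, 8, 9, 10, 11, 14, 15]


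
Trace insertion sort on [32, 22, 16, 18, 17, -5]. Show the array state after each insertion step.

First element 32 is already 'sorted'
Insert 22: shifted 1 elements -> [22, 32, 16, 18, 17, -5]
Insert 16: shifted 2 elements -> [16, 22, 32, 18, 17, -5]
Insert 18: shifted 2 elements -> [16, 18, 22, 32, 17, -5]
Insert 17: shifted 3 elements -> [16, 17, 18, 22, 32, -5]
Insert -5: shifted 5 elements -> [-5, 16, 17, 18, 22, 32]


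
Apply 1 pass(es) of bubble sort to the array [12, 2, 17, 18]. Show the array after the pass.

After pass 1: [2, 12, 17, 18] (1 swaps)
Total swaps: 1


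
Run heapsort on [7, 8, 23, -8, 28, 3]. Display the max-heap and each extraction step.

Build heap: [28, 8, 23, -8, 7, 3]
Extract 28: [23, 8, 3, -8, 7, 28]
Extract 23: [8, 7, 3, -8, 23, 28]
Extract 8: [7, -8, 3, 8, 23, 28]
Extract 7: [3, -8, 7, 8, 23, 28]
Extract 3: [-8, 3, 7, 8, 23, 28]


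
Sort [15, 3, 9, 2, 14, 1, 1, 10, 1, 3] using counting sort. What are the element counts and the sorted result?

Count array: [0, 3, 1, 2, 0, 0, 0, 0, 0, 1, 1, 0, 0, 0, 1, 1]
(count[i] = number of elements equal to i)
Cumulative count: [0, 3, 4, 6, 6, 6, 6, 6, 6, 7, 8, 8, 8, 8, 9, 10]
Sorted: [1, 1, 1, 2, 3, 3, 9, 10, 14, 15]


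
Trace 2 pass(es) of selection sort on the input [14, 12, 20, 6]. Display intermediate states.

Pass 1: Select minimum 6 at index 3, swap -> [6, 12, 20, 14]
Pass 2: Select minimum 12 at index 1, swap -> [6, 12, 20, 14]


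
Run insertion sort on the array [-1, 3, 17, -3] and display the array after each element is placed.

First element -1 is already 'sorted'
Insert 3: shifted 0 elements -> [-1, 3, 17, -3]
Insert 17: shifted 0 elements -> [-1, 3, 17, -3]
Insert -3: shifted 3 elements -> [-3, -1, 3, 17]


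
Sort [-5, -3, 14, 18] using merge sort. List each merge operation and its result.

Divide and conquer:
  Merge [-5] + [-3] -> [-5, -3]
  Merge [14] + [18] -> [14, 18]
  Merge [-5, -3] + [14, 18] -> [-5, -3, 14, 18]


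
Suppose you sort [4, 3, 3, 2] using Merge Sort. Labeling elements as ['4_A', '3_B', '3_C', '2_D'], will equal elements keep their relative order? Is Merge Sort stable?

Trace Merge Sort on the labeled array (the key is the number; the letter only tracks identity):
  Merge [4_A] + [3_B] -> [3_B, 4_A]
  Merge [3_C] + [2_D] -> [2_D, 3_C]
  Merge [3_B, 4_A] + [2_D, 3_C] -> [2_D, 3_B, 3_C, 4_A]
Final order: [2_D, 3_B, 3_C, 4_A]
Equal keys:
  value 3: originally 3_B, 3_C; after sorting 3_B, 3_C -> order preserved
All equal keys kept their original relative order. Merge Sort is stable: when the heads of the two halves are equal the merge takes from the left half first.
Answer: Stable


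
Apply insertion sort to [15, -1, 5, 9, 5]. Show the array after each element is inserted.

First element 15 is already 'sorted'
Insert -1: shifted 1 elements -> [-1, 15, 5, 9, 5]
Insert 5: shifted 1 elements -> [-1, 5, 15, 9, 5]
Insert 9: shifted 1 elements -> [-1, 5, 9, 15, 5]
Insert 5: shifted 2 elements -> [-1, 5, 5, 9, 15]


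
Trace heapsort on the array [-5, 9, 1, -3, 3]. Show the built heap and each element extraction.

Build heap: [9, 3, 1, -3, -5]
Extract 9: [3, -3, 1, -5, 9]
Extract 3: [1, -3, -5, 3, 9]
Extract 1: [-3, -5, 1, 3, 9]
Extract -3: [-5, -3, 1, 3, 9]


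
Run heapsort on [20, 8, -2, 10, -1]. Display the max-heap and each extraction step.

Build heap: [20, 10, -2, 8, -1]
Extract 20: [10, 8, -2, -1, 20]
Extract 10: [8, -1, -2, 10, 20]
Extract 8: [-1, -2, 8, 10, 20]
Extract -1: [-2, -1, 8, 10, 20]


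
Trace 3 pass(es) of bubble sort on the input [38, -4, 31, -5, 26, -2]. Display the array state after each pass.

After pass 1: [-4, 31, -5, 26, -2, 38] (5 swaps)
After pass 2: [-4, -5, 26, -2, 31, 38] (3 swaps)
After pass 3: [-5, -4, -2, 26, 31, 38] (2 swaps)
Total swaps: 10


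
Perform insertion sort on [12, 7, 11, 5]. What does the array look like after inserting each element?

First element 12 is already 'sorted'
Insert 7: shifted 1 elements -> [7, 12, 11, 5]
Insert 11: shifted 1 elements -> [7, 11, 12, 5]
Insert 5: shifted 3 elements -> [5, 7, 11, 12]


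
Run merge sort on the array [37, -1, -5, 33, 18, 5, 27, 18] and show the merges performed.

Divide and conquer:
  Merge [37] + [-1] -> [-1, 37]
  Merge [-5] + [33] -> [-5, 33]
  Merge [-1, 37] + [-5, 33] -> [-5, -1, 33, 37]
  Merge [18] + [5] -> [5, 18]
  Merge [27] + [18] -> [18, 27]
  Merge [5, 18] + [18, 27] -> [5, 18, 18, 27]
  Merge [-5, -1, 33, 37] + [5, 18, 18, 27] -> [-5, -1, 5, 18, 18, 27, 33, 37]


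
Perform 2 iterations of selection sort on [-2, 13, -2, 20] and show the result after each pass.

Pass 1: Select minimum -2 at index 0, swap -> [-2, 13, -2, 20]
Pass 2: Select minimum -2 at index 2, swap -> [-2, -2, 13, 20]


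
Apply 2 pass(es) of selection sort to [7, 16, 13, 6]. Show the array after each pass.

Pass 1: Select minimum 6 at index 3, swap -> [6, 16, 13, 7]
Pass 2: Select minimum 7 at index 3, swap -> [6, 7, 13, 16]


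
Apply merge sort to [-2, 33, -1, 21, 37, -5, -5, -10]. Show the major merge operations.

Divide and conquer:
  Merge [-2] + [33] -> [-2, 33]
  Merge [-1] + [21] -> [-1, 21]
  Merge [-2, 33] + [-1, 21] -> [-2, -1, 21, 33]
  Merge [37] + [-5] -> [-5, 37]
  Merge [-5] + [-10] -> [-10, -5]
  Merge [-5, 37] + [-10, -5] -> [-10, -5, -5, 37]
  Merge [-2, -1, 21, 33] + [-10, -5, -5, 37] -> [-10, -5, -5, -2, -1, 21, 33, 37]


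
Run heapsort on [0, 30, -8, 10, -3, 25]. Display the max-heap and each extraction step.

Build heap: [30, 10, 25, 0, -3, -8]
Extract 30: [25, 10, -8, 0, -3, 30]
Extract 25: [10, 0, -8, -3, 25, 30]
Extract 10: [0, -3, -8, 10, 25, 30]
Extract 0: [-3, -8, 0, 10, 25, 30]
Extract -3: [-8, -3, 0, 10, 25, 30]


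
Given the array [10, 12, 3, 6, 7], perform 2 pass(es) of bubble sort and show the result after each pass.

After pass 1: [10, 3, 6, 7, 12] (3 swaps)
After pass 2: [3, 6, 7, 10, 12] (3 swaps)
Total swaps: 6


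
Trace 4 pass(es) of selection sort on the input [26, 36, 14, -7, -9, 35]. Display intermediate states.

Pass 1: Select minimum -9 at index 4, swap -> [-9, 36, 14, -7, 26, 35]
Pass 2: Select minimum -7 at index 3, swap -> [-9, -7, 14, 36, 26, 35]
Pass 3: Select minimum 14 at index 2, swap -> [-9, -7, 14, 36, 26, 35]
Pass 4: Select minimum 26 at index 4, swap -> [-9, -7, 14, 26, 36, 35]


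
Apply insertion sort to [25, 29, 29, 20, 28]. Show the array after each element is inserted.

First element 25 is already 'sorted'
Insert 29: shifted 0 elements -> [25, 29, 29, 20, 28]
Insert 29: shifted 0 elements -> [25, 29, 29, 20, 28]
Insert 20: shifted 3 elements -> [20, 25, 29, 29, 28]
Insert 28: shifted 2 elements -> [20, 25, 28, 29, 29]


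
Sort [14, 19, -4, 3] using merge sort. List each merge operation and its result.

Divide and conquer:
  Merge [14] + [19] -> [14, 19]
  Merge [-4] + [3] -> [-4, 3]
  Merge [14, 19] + [-4, 3] -> [-4, 3, 14, 19]


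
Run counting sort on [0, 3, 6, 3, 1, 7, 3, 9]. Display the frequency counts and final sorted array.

Count array: [1, 1, 0, 3, 0, 0, 1, 1, 0, 1]
(count[i] = number of elements equal to i)
Cumulative count: [1, 2, 2, 5, 5, 5, 6, 7, 7, 8]
Sorted: [0, 1, 3, 3, 3, 6, 7, 9]


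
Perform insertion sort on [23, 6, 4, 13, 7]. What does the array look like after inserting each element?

First element 23 is already 'sorted'
Insert 6: shifted 1 elements -> [6, 23, 4, 13, 7]
Insert 4: shifted 2 elements -> [4, 6, 23, 13, 7]
Insert 13: shifted 1 elements -> [4, 6, 13, 23, 7]
Insert 7: shifted 2 elements -> [4, 6, 7, 13, 23]


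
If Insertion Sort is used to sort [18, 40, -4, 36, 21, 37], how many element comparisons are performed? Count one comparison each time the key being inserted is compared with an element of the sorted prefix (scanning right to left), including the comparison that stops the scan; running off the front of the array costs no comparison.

Insert 40: 18 <= 40 (stop) = 1 comparison(s) -> [18, 40, -4, 36, 21, 37]
Insert -4: 40 > -4 (shift), 18 > -4 (shift), reached front = 2 comparison(s) -> [-4, 18, 40, 36, 21, 37]
Insert 36: 40 > 36 (shift), 18 <= 36 (stop) = 2 comparison(s) -> [-4, 18, 36, 40, 21, 37]
Insert 21: 40 > 21 (shift), 36 > 21 (shift), 18 <= 21 (stop) = 3 comparison(s) -> [-4, 18, 21, 36, 40, 37]
Insert 37: 40 > 37 (shift), 36 <= 37 (stop) = 2 comparison(s) -> [-4, 18, 21, 36, 37, 40]
Total comparisons: 1 + 2 + 2 + 3 + 2 = 10


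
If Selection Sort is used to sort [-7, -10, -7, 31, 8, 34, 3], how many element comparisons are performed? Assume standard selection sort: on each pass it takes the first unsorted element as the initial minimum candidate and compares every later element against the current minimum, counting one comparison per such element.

Pass 1: scan indices 1..6 for the minimum = 6 comparison(s); min is -10, place at index 0 -> [-10, -7, -7, 31, 8, 34, 3]
Pass 2: scan indices 2..6 for the minimum = 5 comparison(s); min is -7, place at index 1 -> [-10, -7, -7, 31, 8, 34, 3]
Pass 3: scan indices 3..6 for the minimum = 4 comparison(s); min is -7, place at index 2 -> [-10, -7, -7, 31, 8, 34, 3]
Pass 4: scan indices 4..6 for the minimum = 3 comparison(s); min is 3, place at index 3 -> [-10, -7, -7, 3, 8, 34, 31]
Pass 5: scan indices 5..6 for the minimum = 2 comparison(s); min is 8, place at index 4 -> [-10, -7, -7, 3, 8, 34, 31]
Pass 6: scan indices 6..6 for the minimum = 1 comparison(s); min is 31, place at index 5 -> [-10, -7, -7, 3, 8, 31, 34]
Selection sort always scans the whole unsorted suffix, so the count is (n-1) + (n-2) + ... + 1 = n(n-1)/2 = 7*6/2 = 21 regardless of the input order.
Total comparisons: 6 + 5 + 4 + 3 + 2 + 1 = 21


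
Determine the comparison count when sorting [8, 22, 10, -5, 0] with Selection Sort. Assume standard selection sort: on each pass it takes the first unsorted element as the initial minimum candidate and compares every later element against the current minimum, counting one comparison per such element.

Pass 1: scan indices 1..4 for the minimum = 4 comparison(s); min is -5, place at index 0 -> [-5, 22, 10, 8, 0]
Pass 2: scan indices 2..4 for the minimum = 3 comparison(s); min is 0, place at index 1 -> [-5, 0, 10, 8, 22]
Pass 3: scan indices 3..4 for the minimum = 2 comparison(s); min is 8, place at index 2 -> [-5, 0, 8, 10, 22]
Pass 4: scan indices 4..4 for the minimum = 1 comparison(s); min is 10, place at index 3 -> [-5, 0, 8, 10, 22]
Selection sort always scans the whole unsorted suffix, so the count is (n-1) + (n-2) + ... + 1 = n(n-1)/2 = 5*4/2 = 10 regardless of the input order.
Total comparisons: 4 + 3 + 2 + 1 = 10


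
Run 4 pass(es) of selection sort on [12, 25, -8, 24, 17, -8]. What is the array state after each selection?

Pass 1: Select minimum -8 at index 2, swap -> [-8, 25, 12, 24, 17, -8]
Pass 2: Select minimum -8 at index 5, swap -> [-8, -8, 12, 24, 17, 25]
Pass 3: Select minimum 12 at index 2, swap -> [-8, -8, 12, 24, 17, 25]
Pass 4: Select minimum 17 at index 4, swap -> [-8, -8, 12, 17, 24, 25]


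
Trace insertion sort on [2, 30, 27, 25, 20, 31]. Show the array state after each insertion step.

First element 2 is already 'sorted'
Insert 30: shifted 0 elements -> [2, 30, 27, 25, 20, 31]
Insert 27: shifted 1 elements -> [2, 27, 30, 25, 20, 31]
Insert 25: shifted 2 elements -> [2, 25, 27, 30, 20, 31]
Insert 20: shifted 3 elements -> [2, 20, 25, 27, 30, 31]
Insert 31: shifted 0 elements -> [2, 20, 25, 27, 30, 31]


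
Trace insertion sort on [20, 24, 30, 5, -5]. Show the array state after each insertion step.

First element 20 is already 'sorted'
Insert 24: shifted 0 elements -> [20, 24, 30, 5, -5]
Insert 30: shifted 0 elements -> [20, 24, 30, 5, -5]
Insert 5: shifted 3 elements -> [5, 20, 24, 30, -5]
Insert -5: shifted 4 elements -> [-5, 5, 20, 24, 30]


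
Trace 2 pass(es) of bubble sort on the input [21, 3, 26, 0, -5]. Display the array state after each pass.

After pass 1: [3, 21, 0, -5, 26] (3 swaps)
After pass 2: [3, 0, -5, 21, 26] (2 swaps)
Total swaps: 5


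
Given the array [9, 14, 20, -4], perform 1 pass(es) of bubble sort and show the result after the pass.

After pass 1: [9, 14, -4, 20] (1 swaps)
Total swaps: 1


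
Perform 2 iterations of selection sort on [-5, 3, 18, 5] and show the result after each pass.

Pass 1: Select minimum -5 at index 0, swap -> [-5, 3, 18, 5]
Pass 2: Select minimum 3 at index 1, swap -> [-5, 3, 18, 5]


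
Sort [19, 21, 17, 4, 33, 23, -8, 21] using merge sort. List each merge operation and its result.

Divide and conquer:
  Merge [19] + [21] -> [19, 21]
  Merge [17] + [4] -> [4, 17]
  Merge [19, 21] + [4, 17] -> [4, 17, 19, 21]
  Merge [33] + [23] -> [23, 33]
  Merge [-8] + [21] -> [-8, 21]
  Merge [23, 33] + [-8, 21] -> [-8, 21, 23, 33]
  Merge [4, 17, 19, 21] + [-8, 21, 23, 33] -> [-8, 4, 17, 19, 21, 21, 23, 33]


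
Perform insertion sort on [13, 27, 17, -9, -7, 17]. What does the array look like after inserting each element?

First element 13 is already 'sorted'
Insert 27: shifted 0 elements -> [13, 27, 17, -9, -7, 17]
Insert 17: shifted 1 elements -> [13, 17, 27, -9, -7, 17]
Insert -9: shifted 3 elements -> [-9, 13, 17, 27, -7, 17]
Insert -7: shifted 3 elements -> [-9, -7, 13, 17, 27, 17]
Insert 17: shifted 1 elements -> [-9, -7, 13, 17, 17, 27]


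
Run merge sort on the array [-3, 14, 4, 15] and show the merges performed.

Divide and conquer:
  Merge [-3] + [14] -> [-3, 14]
  Merge [4] + [15] -> [4, 15]
  Merge [-3, 14] + [4, 15] -> [-3, 4, 14, 15]


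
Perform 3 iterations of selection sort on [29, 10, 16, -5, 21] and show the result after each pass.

Pass 1: Select minimum -5 at index 3, swap -> [-5, 10, 16, 29, 21]
Pass 2: Select minimum 10 at index 1, swap -> [-5, 10, 16, 29, 21]
Pass 3: Select minimum 16 at index 2, swap -> [-5, 10, 16, 29, 21]


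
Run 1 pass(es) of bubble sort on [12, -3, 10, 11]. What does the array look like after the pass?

After pass 1: [-3, 10, 11, 12] (3 swaps)
Total swaps: 3


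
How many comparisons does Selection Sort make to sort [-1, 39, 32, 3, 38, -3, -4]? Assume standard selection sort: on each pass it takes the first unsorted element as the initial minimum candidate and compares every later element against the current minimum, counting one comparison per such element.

Pass 1: scan indices 1..6 for the minimum = 6 comparison(s); min is -4, place at index 0 -> [-4, 39, 32, 3, 38, -3, -1]
Pass 2: scan indices 2..6 for the minimum = 5 comparison(s); min is -3, place at index 1 -> [-4, -3, 32, 3, 38, 39, -1]
Pass 3: scan indices 3..6 for the minimum = 4 comparison(s); min is -1, place at index 2 -> [-4, -3, -1, 3, 38, 39, 32]
Pass 4: scan indices 4..6 for the minimum = 3 comparison(s); min is 3, place at index 3 -> [-4, -3, -1, 3, 38, 39, 32]
Pass 5: scan indices 5..6 for the minimum = 2 comparison(s); min is 32, place at index 4 -> [-4, -3, -1, 3, 32, 39, 38]
Pass 6: scan indices 6..6 for the minimum = 1 comparison(s); min is 38, place at index 5 -> [-4, -3, -1, 3, 32, 38, 39]
Selection sort always scans the whole unsorted suffix, so the count is (n-1) + (n-2) + ... + 1 = n(n-1)/2 = 7*6/2 = 21 regardless of the input order.
Total comparisons: 6 + 5 + 4 + 3 + 2 + 1 = 21


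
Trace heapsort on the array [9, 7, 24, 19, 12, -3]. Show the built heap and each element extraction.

Build heap: [24, 19, 9, 7, 12, -3]
Extract 24: [19, 12, 9, 7, -3, 24]
Extract 19: [12, 7, 9, -3, 19, 24]
Extract 12: [9, 7, -3, 12, 19, 24]
Extract 9: [7, -3, 9, 12, 19, 24]
Extract 7: [-3, 7, 9, 12, 19, 24]


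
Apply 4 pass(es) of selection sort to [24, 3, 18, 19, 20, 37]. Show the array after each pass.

Pass 1: Select minimum 3 at index 1, swap -> [3, 24, 18, 19, 20, 37]
Pass 2: Select minimum 18 at index 2, swap -> [3, 18, 24, 19, 20, 37]
Pass 3: Select minimum 19 at index 3, swap -> [3, 18, 19, 24, 20, 37]
Pass 4: Select minimum 20 at index 4, swap -> [3, 18, 19, 20, 24, 37]


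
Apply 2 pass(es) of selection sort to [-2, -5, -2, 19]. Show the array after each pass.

Pass 1: Select minimum -5 at index 1, swap -> [-5, -2, -2, 19]
Pass 2: Select minimum -2 at index 1, swap -> [-5, -2, -2, 19]


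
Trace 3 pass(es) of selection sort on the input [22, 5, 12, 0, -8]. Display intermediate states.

Pass 1: Select minimum -8 at index 4, swap -> [-8, 5, 12, 0, 22]
Pass 2: Select minimum 0 at index 3, swap -> [-8, 0, 12, 5, 22]
Pass 3: Select minimum 5 at index 3, swap -> [-8, 0, 5, 12, 22]


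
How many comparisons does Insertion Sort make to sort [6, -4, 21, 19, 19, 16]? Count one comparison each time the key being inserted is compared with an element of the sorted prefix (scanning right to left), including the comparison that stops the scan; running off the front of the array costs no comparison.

Insert -4: 6 > -4 (shift), reached front = 1 comparison(s) -> [-4, 6, 21, 19, 19, 16]
Insert 21: 6 <= 21 (stop) = 1 comparison(s) -> [-4, 6, 21, 19, 19, 16]
Insert 19: 21 > 19 (shift), 6 <= 19 (stop) = 2 comparison(s) -> [-4, 6, 19, 21, 19, 16]
Insert 19: 21 > 19 (shift), 19 <= 19 (stop) = 2 comparison(s) -> [-4, 6, 19, 19, 21, 16]
Insert 16: 21 > 16 (shift), 19 > 16 (shift), 19 > 16 (shift), 6 <= 16 (stop) = 4 comparison(s) -> [-4, 6, 16, 19, 19, 21]
Total comparisons: 1 + 1 + 2 + 2 + 4 = 10


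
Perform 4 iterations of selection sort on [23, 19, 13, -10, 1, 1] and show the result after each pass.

Pass 1: Select minimum -10 at index 3, swap -> [-10, 19, 13, 23, 1, 1]
Pass 2: Select minimum 1 at index 4, swap -> [-10, 1, 13, 23, 19, 1]
Pass 3: Select minimum 1 at index 5, swap -> [-10, 1, 1, 23, 19, 13]
Pass 4: Select minimum 13 at index 5, swap -> [-10, 1, 1, 13, 19, 23]


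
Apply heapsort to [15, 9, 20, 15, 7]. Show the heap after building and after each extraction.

Build heap: [20, 15, 15, 9, 7]
Extract 20: [15, 9, 15, 7, 20]
Extract 15: [15, 9, 7, 15, 20]
Extract 15: [9, 7, 15, 15, 20]
Extract 9: [7, 9, 15, 15, 20]


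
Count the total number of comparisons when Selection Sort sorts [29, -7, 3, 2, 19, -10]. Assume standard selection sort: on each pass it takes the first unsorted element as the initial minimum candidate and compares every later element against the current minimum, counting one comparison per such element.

Pass 1: scan indices 1..5 for the minimum = 5 comparison(s); min is -10, place at index 0 -> [-10, -7, 3, 2, 19, 29]
Pass 2: scan indices 2..5 for the minimum = 4 comparison(s); min is -7, place at index 1 -> [-10, -7, 3, 2, 19, 29]
Pass 3: scan indices 3..5 for the minimum = 3 comparison(s); min is 2, place at index 2 -> [-10, -7, 2, 3, 19, 29]
Pass 4: scan indices 4..5 for the minimum = 2 comparison(s); min is 3, place at index 3 -> [-10, -7, 2, 3, 19, 29]
Pass 5: scan indices 5..5 for the minimum = 1 comparison(s); min is 19, place at index 4 -> [-10, -7, 2, 3, 19, 29]
Selection sort always scans the whole unsorted suffix, so the count is (n-1) + (n-2) + ... + 1 = n(n-1)/2 = 6*5/2 = 15 regardless of the input order.
Total comparisons: 5 + 4 + 3 + 2 + 1 = 15


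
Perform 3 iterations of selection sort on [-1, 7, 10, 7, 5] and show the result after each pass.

Pass 1: Select minimum -1 at index 0, swap -> [-1, 7, 10, 7, 5]
Pass 2: Select minimum 5 at index 4, swap -> [-1, 5, 10, 7, 7]
Pass 3: Select minimum 7 at index 3, swap -> [-1, 5, 7, 10, 7]


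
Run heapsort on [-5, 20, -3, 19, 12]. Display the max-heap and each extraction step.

Build heap: [20, 19, -3, -5, 12]
Extract 20: [19, 12, -3, -5, 20]
Extract 19: [12, -5, -3, 19, 20]
Extract 12: [-3, -5, 12, 19, 20]
Extract -3: [-5, -3, 12, 19, 20]


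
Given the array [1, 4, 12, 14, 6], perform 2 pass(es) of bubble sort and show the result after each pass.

After pass 1: [1, 4, 12, 6, 14] (1 swaps)
After pass 2: [1, 4, 6, 12, 14] (1 swaps)
Total swaps: 2


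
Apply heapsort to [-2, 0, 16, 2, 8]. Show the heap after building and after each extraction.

Build heap: [16, 8, -2, 2, 0]
Extract 16: [8, 2, -2, 0, 16]
Extract 8: [2, 0, -2, 8, 16]
Extract 2: [0, -2, 2, 8, 16]
Extract 0: [-2, 0, 2, 8, 16]


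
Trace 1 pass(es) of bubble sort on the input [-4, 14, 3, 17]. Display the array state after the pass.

After pass 1: [-4, 3, 14, 17] (1 swaps)
Total swaps: 1


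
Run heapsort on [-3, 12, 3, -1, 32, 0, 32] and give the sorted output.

Build heap: [32, 12, 32, -1, -3, 0, 3]
Extract 32: [32, 12, 3, -1, -3, 0, 32]
Extract 32: [12, 0, 3, -1, -3, 32, 32]
Extract 12: [3, 0, -3, -1, 12, 32, 32]
Extract 3: [0, -1, -3, 3, 12, 32, 32]
Extract 0: [-1, -3, 0, 3, 12, 32, 32]
Extract -1: [-3, -1, 0, 3, 12, 32, 32]


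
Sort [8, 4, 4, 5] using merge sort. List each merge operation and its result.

Divide and conquer:
  Merge [8] + [4] -> [4, 8]
  Merge [4] + [5] -> [4, 5]
  Merge [4, 8] + [4, 5] -> [4, 4, 5, 8]


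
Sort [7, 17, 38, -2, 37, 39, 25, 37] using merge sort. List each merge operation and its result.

Divide and conquer:
  Merge [7] + [17] -> [7, 17]
  Merge [38] + [-2] -> [-2, 38]
  Merge [7, 17] + [-2, 38] -> [-2, 7, 17, 38]
  Merge [37] + [39] -> [37, 39]
  Merge [25] + [37] -> [25, 37]
  Merge [37, 39] + [25, 37] -> [25, 37, 37, 39]
  Merge [-2, 7, 17, 38] + [25, 37, 37, 39] -> [-2, 7, 17, 25, 37, 37, 38, 39]


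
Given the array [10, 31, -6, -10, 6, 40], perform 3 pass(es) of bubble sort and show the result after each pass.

After pass 1: [10, -6, -10, 6, 31, 40] (3 swaps)
After pass 2: [-6, -10, 6, 10, 31, 40] (3 swaps)
After pass 3: [-10, -6, 6, 10, 31, 40] (1 swaps)
Total swaps: 7


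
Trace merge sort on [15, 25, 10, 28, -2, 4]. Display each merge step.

Divide and conquer:
  Merge [25] + [10] -> [10, 25]
  Merge [15] + [10, 25] -> [10, 15, 25]
  Merge [-2] + [4] -> [-2, 4]
  Merge [28] + [-2, 4] -> [-2, 4, 28]
  Merge [10, 15, 25] + [-2, 4, 28] -> [-2, 4, 10, 15, 25, 28]


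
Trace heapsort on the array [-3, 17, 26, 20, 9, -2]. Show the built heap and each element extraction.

Build heap: [26, 20, -2, 17, 9, -3]
Extract 26: [20, 17, -2, -3, 9, 26]
Extract 20: [17, 9, -2, -3, 20, 26]
Extract 17: [9, -3, -2, 17, 20, 26]
Extract 9: [-2, -3, 9, 17, 20, 26]
Extract -2: [-3, -2, 9, 17, 20, 26]


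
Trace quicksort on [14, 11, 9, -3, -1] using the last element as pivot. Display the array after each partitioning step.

Partition 1: pivot=-1 at index 1 -> [-3, -1, 9, 14, 11]
Partition 2: pivot=11 at index 3 -> [-3, -1, 9, 11, 14]


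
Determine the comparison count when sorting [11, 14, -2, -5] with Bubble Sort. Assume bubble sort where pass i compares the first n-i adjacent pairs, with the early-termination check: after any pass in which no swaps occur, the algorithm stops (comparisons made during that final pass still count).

Pass 1: compare adjacent pairs (0,1)..(2,3) = 3 comparison(s), 2 swap(s) -> [11, -2, -5, 14]
Pass 2: compare adjacent pairs (0,1)..(1,2) = 2 comparison(s), 2 swap(s) -> [-2, -5, 11, 14]
Pass 3: compare adjacent pairs (0,1)..(0,1) = 1 comparison(s), 1 swap(s) -> [-5, -2, 11, 14]
Every pass made at least one swap, so all n-1 passes run.
Total comparisons: 3 + 2 + 1 = 6


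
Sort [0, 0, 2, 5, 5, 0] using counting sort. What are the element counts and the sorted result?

Count array: [3, 0, 1, 0, 0, 2]
(count[i] = number of elements equal to i)
Cumulative count: [3, 3, 4, 4, 4, 6]
Sorted: [0, 0, 0, 2, 5, 5]


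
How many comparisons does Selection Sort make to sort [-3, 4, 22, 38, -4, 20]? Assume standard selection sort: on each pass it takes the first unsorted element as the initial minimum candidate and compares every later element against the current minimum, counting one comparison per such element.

Pass 1: scan indices 1..5 for the minimum = 5 comparison(s); min is -4, place at index 0 -> [-4, 4, 22, 38, -3, 20]
Pass 2: scan indices 2..5 for the minimum = 4 comparison(s); min is -3, place at index 1 -> [-4, -3, 22, 38, 4, 20]
Pass 3: scan indices 3..5 for the minimum = 3 comparison(s); min is 4, place at index 2 -> [-4, -3, 4, 38, 22, 20]
Pass 4: scan indices 4..5 for the minimum = 2 comparison(s); min is 20, place at index 3 -> [-4, -3, 4, 20, 22, 38]
Pass 5: scan indices 5..5 for the minimum = 1 comparison(s); min is 22, place at index 4 -> [-4, -3, 4, 20, 22, 38]
Selection sort always scans the whole unsorted suffix, so the count is (n-1) + (n-2) + ... + 1 = n(n-1)/2 = 6*5/2 = 15 regardless of the input order.
Total comparisons: 5 + 4 + 3 + 2 + 1 = 15


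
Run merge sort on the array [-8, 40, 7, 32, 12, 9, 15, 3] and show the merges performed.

Divide and conquer:
  Merge [-8] + [40] -> [-8, 40]
  Merge [7] + [32] -> [7, 32]
  Merge [-8, 40] + [7, 32] -> [-8, 7, 32, 40]
  Merge [12] + [9] -> [9, 12]
  Merge [15] + [3] -> [3, 15]
  Merge [9, 12] + [3, 15] -> [3, 9, 12, 15]
  Merge [-8, 7, 32, 40] + [3, 9, 12, 15] -> [-8, 3, 7, 9, 12, 15, 32, 40]


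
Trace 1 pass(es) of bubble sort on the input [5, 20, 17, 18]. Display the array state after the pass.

After pass 1: [5, 17, 18, 20] (2 swaps)
Total swaps: 2


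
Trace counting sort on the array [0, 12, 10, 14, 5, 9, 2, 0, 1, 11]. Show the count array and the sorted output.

Count array: [2, 1, 1, 0, 0, 1, 0, 0, 0, 1, 1, 1, 1, 0, 1]
(count[i] = number of elements equal to i)
Cumulative count: [2, 3, 4, 4, 4, 5, 5, 5, 5, 6, 7, 8, 9, 9, 10]
Sorted: [0, 0, 1, 2, 5, 9, 10, 11, 12, 14]


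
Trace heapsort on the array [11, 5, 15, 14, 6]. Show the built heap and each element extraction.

Build heap: [15, 14, 11, 5, 6]
Extract 15: [14, 6, 11, 5, 15]
Extract 14: [11, 6, 5, 14, 15]
Extract 11: [6, 5, 11, 14, 15]
Extract 6: [5, 6, 11, 14, 15]


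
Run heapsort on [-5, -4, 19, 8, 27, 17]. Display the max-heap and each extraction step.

Build heap: [27, 8, 19, -5, -4, 17]
Extract 27: [19, 8, 17, -5, -4, 27]
Extract 19: [17, 8, -4, -5, 19, 27]
Extract 17: [8, -5, -4, 17, 19, 27]
Extract 8: [-4, -5, 8, 17, 19, 27]
Extract -4: [-5, -4, 8, 17, 19, 27]


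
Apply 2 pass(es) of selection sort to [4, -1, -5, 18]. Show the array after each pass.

Pass 1: Select minimum -5 at index 2, swap -> [-5, -1, 4, 18]
Pass 2: Select minimum -1 at index 1, swap -> [-5, -1, 4, 18]


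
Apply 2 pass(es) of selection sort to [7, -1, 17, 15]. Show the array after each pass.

Pass 1: Select minimum -1 at index 1, swap -> [-1, 7, 17, 15]
Pass 2: Select minimum 7 at index 1, swap -> [-1, 7, 17, 15]


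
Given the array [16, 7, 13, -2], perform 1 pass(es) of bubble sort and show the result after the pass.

After pass 1: [7, 13, -2, 16] (3 swaps)
Total swaps: 3


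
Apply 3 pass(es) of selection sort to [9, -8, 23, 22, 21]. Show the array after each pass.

Pass 1: Select minimum -8 at index 1, swap -> [-8, 9, 23, 22, 21]
Pass 2: Select minimum 9 at index 1, swap -> [-8, 9, 23, 22, 21]
Pass 3: Select minimum 21 at index 4, swap -> [-8, 9, 21, 22, 23]


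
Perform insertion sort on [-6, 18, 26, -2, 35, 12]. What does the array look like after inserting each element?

First element -6 is already 'sorted'
Insert 18: shifted 0 elements -> [-6, 18, 26, -2, 35, 12]
Insert 26: shifted 0 elements -> [-6, 18, 26, -2, 35, 12]
Insert -2: shifted 2 elements -> [-6, -2, 18, 26, 35, 12]
Insert 35: shifted 0 elements -> [-6, -2, 18, 26, 35, 12]
Insert 12: shifted 3 elements -> [-6, -2, 12, 18, 26, 35]


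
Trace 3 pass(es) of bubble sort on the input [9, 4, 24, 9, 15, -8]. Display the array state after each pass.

After pass 1: [4, 9, 9, 15, -8, 24] (4 swaps)
After pass 2: [4, 9, 9, -8, 15, 24] (1 swaps)
After pass 3: [4, 9, -8, 9, 15, 24] (1 swaps)
Total swaps: 6


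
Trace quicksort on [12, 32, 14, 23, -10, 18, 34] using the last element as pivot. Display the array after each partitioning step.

Partition 1: pivot=34 at index 6 -> [12, 32, 14, 23, -10, 18, 34]
Partition 2: pivot=18 at index 3 -> [12, 14, -10, 18, 32, 23, 34]
Partition 3: pivot=-10 at index 0 -> [-10, 14, 12, 18, 32, 23, 34]
Partition 4: pivot=12 at index 1 -> [-10, 12, 14, 18, 32, 23, 34]
Partition 5: pivot=23 at index 4 -> [-10, 12, 14, 18, 23, 32, 34]


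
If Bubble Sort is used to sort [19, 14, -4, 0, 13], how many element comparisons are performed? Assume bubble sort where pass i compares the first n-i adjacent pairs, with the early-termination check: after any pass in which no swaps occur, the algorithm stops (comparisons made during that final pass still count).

Pass 1: compare adjacent pairs (0,1)..(3,4) = 4 comparison(s), 4 swap(s) -> [14, -4, 0, 13, 19]
Pass 2: compare adjacent pairs (0,1)..(2,3) = 3 comparison(s), 3 swap(s) -> [-4, 0, 13, 14, 19]
Pass 3: compare adjacent pairs (0,1)..(1,2) = 2 comparison(s), 0 swap(s) -> [-4, 0, 13, 14, 19]
No swaps in this pass, so bubble sort stops here.
Total comparisons: 4 + 3 + 2 = 9


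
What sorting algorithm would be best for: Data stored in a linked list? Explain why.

Best choice: Merge sort
Reason: Merge sort doesn't require random access; can be done in O(1) extra space for linked lists


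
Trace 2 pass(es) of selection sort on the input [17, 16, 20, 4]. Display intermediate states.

Pass 1: Select minimum 4 at index 3, swap -> [4, 16, 20, 17]
Pass 2: Select minimum 16 at index 1, swap -> [4, 16, 20, 17]


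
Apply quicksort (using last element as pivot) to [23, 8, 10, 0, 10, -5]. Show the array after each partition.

Partition 1: pivot=-5 at index 0 -> [-5, 8, 10, 0, 10, 23]
Partition 2: pivot=23 at index 5 -> [-5, 8, 10, 0, 10, 23]
Partition 3: pivot=10 at index 4 -> [-5, 8, 10, 0, 10, 23]
Partition 4: pivot=0 at index 1 -> [-5, 0, 10, 8, 10, 23]
Partition 5: pivot=8 at index 2 -> [-5, 0, 8, 10, 10, 23]


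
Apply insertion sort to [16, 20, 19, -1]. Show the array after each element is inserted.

First element 16 is already 'sorted'
Insert 20: shifted 0 elements -> [16, 20, 19, -1]
Insert 19: shifted 1 elements -> [16, 19, 20, -1]
Insert -1: shifted 3 elements -> [-1, 16, 19, 20]


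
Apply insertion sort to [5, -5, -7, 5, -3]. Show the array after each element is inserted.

First element 5 is already 'sorted'
Insert -5: shifted 1 elements -> [-5, 5, -7, 5, -3]
Insert -7: shifted 2 elements -> [-7, -5, 5, 5, -3]
Insert 5: shifted 0 elements -> [-7, -5, 5, 5, -3]
Insert -3: shifted 2 elements -> [-7, -5, -3, 5, 5]


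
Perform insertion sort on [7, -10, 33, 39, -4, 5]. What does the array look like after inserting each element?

First element 7 is already 'sorted'
Insert -10: shifted 1 elements -> [-10, 7, 33, 39, -4, 5]
Insert 33: shifted 0 elements -> [-10, 7, 33, 39, -4, 5]
Insert 39: shifted 0 elements -> [-10, 7, 33, 39, -4, 5]
Insert -4: shifted 3 elements -> [-10, -4, 7, 33, 39, 5]
Insert 5: shifted 3 elements -> [-10, -4, 5, 7, 33, 39]


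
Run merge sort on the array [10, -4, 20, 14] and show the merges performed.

Divide and conquer:
  Merge [10] + [-4] -> [-4, 10]
  Merge [20] + [14] -> [14, 20]
  Merge [-4, 10] + [14, 20] -> [-4, 10, 14, 20]


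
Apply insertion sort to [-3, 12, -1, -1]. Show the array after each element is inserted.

First element -3 is already 'sorted'
Insert 12: shifted 0 elements -> [-3, 12, -1, -1]
Insert -1: shifted 1 elements -> [-3, -1, 12, -1]
Insert -1: shifted 1 elements -> [-3, -1, -1, 12]


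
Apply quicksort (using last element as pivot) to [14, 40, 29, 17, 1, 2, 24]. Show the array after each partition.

Partition 1: pivot=24 at index 4 -> [14, 17, 1, 2, 24, 40, 29]
Partition 2: pivot=2 at index 1 -> [1, 2, 14, 17, 24, 40, 29]
Partition 3: pivot=17 at index 3 -> [1, 2, 14, 17, 24, 40, 29]
Partition 4: pivot=29 at index 5 -> [1, 2, 14, 17, 24, 29, 40]


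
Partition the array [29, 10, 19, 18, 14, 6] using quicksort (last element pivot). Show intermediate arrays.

Partition 1: pivot=6 at index 0 -> [6, 10, 19, 18, 14, 29]
Partition 2: pivot=29 at index 5 -> [6, 10, 19, 18, 14, 29]
Partition 3: pivot=14 at index 2 -> [6, 10, 14, 18, 19, 29]
Partition 4: pivot=19 at index 4 -> [6, 10, 14, 18, 19, 29]


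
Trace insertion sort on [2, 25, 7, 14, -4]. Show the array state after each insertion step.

First element 2 is already 'sorted'
Insert 25: shifted 0 elements -> [2, 25, 7, 14, -4]
Insert 7: shifted 1 elements -> [2, 7, 25, 14, -4]
Insert 14: shifted 1 elements -> [2, 7, 14, 25, -4]
Insert -4: shifted 4 elements -> [-4, 2, 7, 14, 25]


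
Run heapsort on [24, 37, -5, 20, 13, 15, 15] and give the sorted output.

Build heap: [37, 24, 15, 20, 13, -5, 15]
Extract 37: [24, 20, 15, 15, 13, -5, 37]
Extract 24: [20, 15, 15, -5, 13, 24, 37]
Extract 20: [15, 13, 15, -5, 20, 24, 37]
Extract 15: [15, 13, -5, 15, 20, 24, 37]
Extract 15: [13, -5, 15, 15, 20, 24, 37]
Extract 13: [-5, 13, 15, 15, 20, 24, 37]


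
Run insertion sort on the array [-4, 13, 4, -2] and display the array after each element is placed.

First element -4 is already 'sorted'
Insert 13: shifted 0 elements -> [-4, 13, 4, -2]
Insert 4: shifted 1 elements -> [-4, 4, 13, -2]
Insert -2: shifted 2 elements -> [-4, -2, 4, 13]


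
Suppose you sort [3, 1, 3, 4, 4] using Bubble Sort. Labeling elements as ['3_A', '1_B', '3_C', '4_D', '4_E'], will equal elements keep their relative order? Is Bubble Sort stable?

Trace Bubble Sort on the labeled array (the key is the number; the letter only tracks identity):
  After pass 1: [1_B, 3_A, 3_C, 4_D, 4_E]
  After pass 2: [1_B, 3_A, 3_C, 4_D, 4_E] (no swaps, done)
Final order: [1_B, 3_A, 3_C, 4_D, 4_E]
Equal keys:
  value 3: originally 3_A, 3_C; after sorting 3_A, 3_C -> order preserved
  value 4: originally 4_D, 4_E; after sorting 4_D, 4_E -> order preserved
All equal keys kept their original relative order. Bubble Sort is stable: it only swaps adjacent elements when the left one is strictly greater, so equal keys never move past each other.
Answer: Stable


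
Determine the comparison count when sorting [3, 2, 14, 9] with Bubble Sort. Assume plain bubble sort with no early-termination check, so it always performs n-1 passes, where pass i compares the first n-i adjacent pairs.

Pass 1: compare adjacent pairs (0,1)..(2,3) = 3 comparison(s), 2 swap(s) -> [2, 3, 9, 14]
Pass 2: compare adjacent pairs (0,1)..(1,2) = 2 comparison(s), 0 swap(s) -> [2, 3, 9, 14]
Pass 3: compare adjacent pairs (0,1)..(0,1) = 1 comparison(s), 0 swap(s) -> [2, 3, 9, 14]
Total comparisons: 3 + 2 + 1 = 6


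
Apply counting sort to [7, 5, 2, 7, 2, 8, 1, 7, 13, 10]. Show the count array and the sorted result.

Count array: [0, 1, 2, 0, 0, 1, 0, 3, 1, 0, 1, 0, 0, 1]
(count[i] = number of elements equal to i)
Cumulative count: [0, 1, 3, 3, 3, 4, 4, 7, 8, 8, 9, 9, 9, 10]
Sorted: [1, 2, 2, 5, 7, 7, 7, 8, 10, 13]


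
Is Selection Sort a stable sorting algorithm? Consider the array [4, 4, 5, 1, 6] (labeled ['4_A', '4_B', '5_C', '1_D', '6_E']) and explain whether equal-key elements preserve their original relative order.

Trace Selection Sort on the labeled array (the key is the number; the letter only tracks identity):
  Pass 1: minimum of unsorted part is 1_D at index 3; swap it with 4_A at index 0 -> [1_D, 4_B, 5_C, 4_A, 6_E]
  Pass 2: minimum 4_B is already at index 1; no swap -> [1_D, 4_B, 5_C, 4_A, 6_E]
  Pass 3: minimum of unsorted part is 4_A at index 3; swap it with 5_C at index 2 -> [1_D, 4_B, 4_A, 5_C, 6_E]
  Pass 4: minimum 5_C is already at index 3; no swap -> [1_D, 4_B, 4_A, 5_C, 6_E]
Final order: [1_D, 4_B, 4_A, 5_C, 6_E]
Equal keys:
  value 4: originally 4_A, 4_B; after sorting 4_B, 4_A -> order changed
Equal keys were reordered, so Selection Sort is not stable: the long-range swap that moves the minimum into place can carry an element past an equal key. (One such input is enough; an unstable sort may happen to preserve order on other inputs, but it gives no guarantee.)
Answer: Not stable
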